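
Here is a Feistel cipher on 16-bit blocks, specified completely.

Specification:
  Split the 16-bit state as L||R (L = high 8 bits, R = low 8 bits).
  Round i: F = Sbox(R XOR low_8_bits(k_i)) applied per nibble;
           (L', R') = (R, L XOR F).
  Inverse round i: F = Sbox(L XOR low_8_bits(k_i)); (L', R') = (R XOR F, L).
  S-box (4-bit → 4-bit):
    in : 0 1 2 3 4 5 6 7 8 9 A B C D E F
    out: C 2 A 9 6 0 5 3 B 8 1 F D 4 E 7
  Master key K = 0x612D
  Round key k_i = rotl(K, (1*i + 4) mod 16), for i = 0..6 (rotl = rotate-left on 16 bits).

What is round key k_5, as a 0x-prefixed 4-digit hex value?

0x5AC2

K = 0x612D
k_0 = rotl(K, (1*0+4) mod 16) = rotl(K, 4) = 0x12D6
k_1 = rotl(K, (1*1+4) mod 16) = rotl(K, 5) = 0x25AC
k_2 = rotl(K, (1*2+4) mod 16) = rotl(K, 6) = 0x4B58
k_3 = rotl(K, (1*3+4) mod 16) = rotl(K, 7) = 0x96B0
k_4 = rotl(K, (1*4+4) mod 16) = rotl(K, 8) = 0x2D61
k_5 = rotl(K, (1*5+4) mod 16) = rotl(K, 9) = 0x5AC2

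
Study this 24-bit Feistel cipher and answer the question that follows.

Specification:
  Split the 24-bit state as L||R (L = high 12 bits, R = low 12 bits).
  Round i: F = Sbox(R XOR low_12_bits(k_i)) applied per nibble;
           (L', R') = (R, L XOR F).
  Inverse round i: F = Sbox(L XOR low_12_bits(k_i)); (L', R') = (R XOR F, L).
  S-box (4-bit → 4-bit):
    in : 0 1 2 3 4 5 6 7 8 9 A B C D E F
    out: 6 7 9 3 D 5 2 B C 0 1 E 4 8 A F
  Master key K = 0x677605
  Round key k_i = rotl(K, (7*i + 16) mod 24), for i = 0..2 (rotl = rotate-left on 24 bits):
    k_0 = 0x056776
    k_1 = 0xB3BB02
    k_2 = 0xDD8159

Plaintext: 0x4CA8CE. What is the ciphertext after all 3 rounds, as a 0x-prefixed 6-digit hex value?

0xE53447

s_0 = plaintext = 0x4CA8CE
s_1 = Round(s_0, k_0) = 0x8CEB26
s_2 = Round(s_1, k_1) = 0xB26E53
s_3 = Round(s_2, k_2) = 0xE53447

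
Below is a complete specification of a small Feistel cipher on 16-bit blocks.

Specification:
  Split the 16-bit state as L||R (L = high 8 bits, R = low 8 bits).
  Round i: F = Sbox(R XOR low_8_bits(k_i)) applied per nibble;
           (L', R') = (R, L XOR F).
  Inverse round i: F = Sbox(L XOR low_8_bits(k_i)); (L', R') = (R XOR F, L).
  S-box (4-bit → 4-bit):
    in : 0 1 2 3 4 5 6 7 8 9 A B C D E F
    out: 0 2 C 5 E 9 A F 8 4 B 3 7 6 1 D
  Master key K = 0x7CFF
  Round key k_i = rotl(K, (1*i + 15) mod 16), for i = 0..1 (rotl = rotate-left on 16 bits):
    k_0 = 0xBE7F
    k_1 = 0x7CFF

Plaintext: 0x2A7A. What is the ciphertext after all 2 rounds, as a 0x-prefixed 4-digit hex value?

0x231D

s_0 = plaintext = 0x2A7A
s_1 = Round(s_0, k_0) = 0x7A23
s_2 = Round(s_1, k_1) = 0x231D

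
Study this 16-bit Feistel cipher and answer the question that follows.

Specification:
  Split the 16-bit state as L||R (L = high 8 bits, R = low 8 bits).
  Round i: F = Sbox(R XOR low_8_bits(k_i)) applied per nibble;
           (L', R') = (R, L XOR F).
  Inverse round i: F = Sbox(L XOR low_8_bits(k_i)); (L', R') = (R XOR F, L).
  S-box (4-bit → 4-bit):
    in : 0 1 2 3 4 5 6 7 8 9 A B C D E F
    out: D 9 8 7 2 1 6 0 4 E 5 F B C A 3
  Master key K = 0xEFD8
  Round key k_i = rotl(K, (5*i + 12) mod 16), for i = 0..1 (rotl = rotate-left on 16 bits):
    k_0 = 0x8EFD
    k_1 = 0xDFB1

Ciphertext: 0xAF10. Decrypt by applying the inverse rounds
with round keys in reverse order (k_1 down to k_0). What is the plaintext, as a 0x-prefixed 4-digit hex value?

s_0 = ciphertext = 0xAF10
s_1 = InvRound(s_0, k_1) = 0x8AAF
s_2 = InvRound(s_1, k_0) = 0xAF8A

0xAF8A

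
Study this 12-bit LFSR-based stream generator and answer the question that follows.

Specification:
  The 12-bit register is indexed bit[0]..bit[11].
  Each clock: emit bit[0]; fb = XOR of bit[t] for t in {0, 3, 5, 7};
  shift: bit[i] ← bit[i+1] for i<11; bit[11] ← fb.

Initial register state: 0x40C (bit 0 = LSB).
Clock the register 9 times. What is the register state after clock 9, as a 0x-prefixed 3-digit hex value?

reg_0 = 0x40C
clock 1: out=0, reg = 0xA06
clock 2: out=0, reg = 0x503
clock 3: out=1, reg = 0xA81
clock 4: out=1, reg = 0x540
clock 5: out=0, reg = 0x2A0
clock 6: out=0, reg = 0x150
clock 7: out=0, reg = 0x0A8
clock 8: out=0, reg = 0x854
clock 9: out=0, reg = 0x42A

0x42A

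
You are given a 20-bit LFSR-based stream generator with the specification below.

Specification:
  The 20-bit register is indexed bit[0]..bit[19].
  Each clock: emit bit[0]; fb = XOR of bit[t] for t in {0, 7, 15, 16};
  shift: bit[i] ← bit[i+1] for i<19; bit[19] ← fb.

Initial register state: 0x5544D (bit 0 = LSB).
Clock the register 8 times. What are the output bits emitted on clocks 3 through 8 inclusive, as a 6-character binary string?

reg_0 = 0x5544D
clock 1: out=1, reg = 0x2AA26
clock 2: out=0, reg = 0x95513
clock 3: out=1, reg = 0x4AA89
clock 4: out=1, reg = 0xA5544
clock 5: out=0, reg = 0x52AA2
clock 6: out=0, reg = 0x29551
clock 7: out=1, reg = 0x14AA8
clock 8: out=0, reg = 0x0A554

110010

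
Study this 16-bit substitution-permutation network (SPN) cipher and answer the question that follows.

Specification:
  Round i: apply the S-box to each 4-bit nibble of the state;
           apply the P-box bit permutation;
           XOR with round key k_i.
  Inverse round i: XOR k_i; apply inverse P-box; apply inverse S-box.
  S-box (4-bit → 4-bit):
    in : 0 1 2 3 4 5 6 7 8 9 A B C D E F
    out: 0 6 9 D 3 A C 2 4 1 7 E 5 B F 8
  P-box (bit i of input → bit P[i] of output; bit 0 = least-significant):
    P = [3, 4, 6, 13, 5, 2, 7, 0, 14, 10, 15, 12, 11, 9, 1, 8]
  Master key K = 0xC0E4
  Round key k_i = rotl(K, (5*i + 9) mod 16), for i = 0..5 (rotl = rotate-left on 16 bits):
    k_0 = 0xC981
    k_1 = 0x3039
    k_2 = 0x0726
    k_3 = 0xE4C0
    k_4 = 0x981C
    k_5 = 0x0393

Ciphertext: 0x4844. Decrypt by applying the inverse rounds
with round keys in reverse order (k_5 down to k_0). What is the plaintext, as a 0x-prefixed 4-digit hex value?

s_0 = ciphertext = 0x4844
s_1 = InvRound(s_0, k_5) = 0xE9B1
s_2 = InvRound(s_1, k_4) = 0xF2E2
s_3 = InvRound(s_2, k_3) = 0x1590
s_4 = InvRound(s_3, k_2) = 0x1FA7
s_5 = InvRound(s_4, k_1) = 0xE71D
s_6 = InvRound(s_5, k_0) = 0x471D

0x471D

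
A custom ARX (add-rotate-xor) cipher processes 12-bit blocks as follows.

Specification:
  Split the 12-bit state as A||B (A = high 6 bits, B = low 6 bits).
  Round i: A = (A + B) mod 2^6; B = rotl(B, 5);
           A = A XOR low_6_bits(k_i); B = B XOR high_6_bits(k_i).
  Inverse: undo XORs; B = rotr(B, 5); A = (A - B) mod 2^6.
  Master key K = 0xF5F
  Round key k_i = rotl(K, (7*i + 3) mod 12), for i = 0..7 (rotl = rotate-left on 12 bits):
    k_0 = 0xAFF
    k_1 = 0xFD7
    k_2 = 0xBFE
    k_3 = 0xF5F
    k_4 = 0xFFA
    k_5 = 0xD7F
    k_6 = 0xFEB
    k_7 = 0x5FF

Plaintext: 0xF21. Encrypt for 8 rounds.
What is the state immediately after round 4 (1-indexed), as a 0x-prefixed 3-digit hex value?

0xDEE

s_0 = plaintext = 0xF21
s_1 = Round(s_0, k_0) = 0x89B
s_2 = Round(s_1, k_1) = 0xA92
s_3 = Round(s_2, k_2) = 0x0A6
s_4 = Round(s_3, k_3) = 0xDEE
s_5 = Round(s_4, k_4) = 0x7E8
s_6 = Round(s_5, k_5) = 0xE21
s_7 = Round(s_6, k_6) = 0xC8F
s_8 = Round(s_7, k_7) = 0xFB0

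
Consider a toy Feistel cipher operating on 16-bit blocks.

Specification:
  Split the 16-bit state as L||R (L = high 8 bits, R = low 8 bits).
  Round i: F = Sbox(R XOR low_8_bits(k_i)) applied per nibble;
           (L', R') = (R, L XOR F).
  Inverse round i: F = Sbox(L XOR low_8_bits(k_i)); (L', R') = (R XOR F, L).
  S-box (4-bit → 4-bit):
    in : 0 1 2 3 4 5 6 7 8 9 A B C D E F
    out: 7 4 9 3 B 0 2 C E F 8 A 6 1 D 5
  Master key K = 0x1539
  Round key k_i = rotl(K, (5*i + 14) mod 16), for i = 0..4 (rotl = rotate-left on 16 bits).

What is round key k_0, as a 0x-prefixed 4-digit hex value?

K = 0x1539
k_0 = rotl(K, (5*0+14) mod 16) = rotl(K, 14) = 0x454E

0x454E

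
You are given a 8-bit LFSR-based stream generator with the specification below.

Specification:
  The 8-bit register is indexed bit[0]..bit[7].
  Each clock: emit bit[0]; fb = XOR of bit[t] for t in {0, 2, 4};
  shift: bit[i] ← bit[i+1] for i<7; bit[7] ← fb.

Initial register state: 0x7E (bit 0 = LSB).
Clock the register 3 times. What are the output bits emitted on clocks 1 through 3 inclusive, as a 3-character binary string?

reg_0 = 0x7E
clock 1: out=0, reg = 0x3F
clock 2: out=1, reg = 0x9F
clock 3: out=1, reg = 0xCF

011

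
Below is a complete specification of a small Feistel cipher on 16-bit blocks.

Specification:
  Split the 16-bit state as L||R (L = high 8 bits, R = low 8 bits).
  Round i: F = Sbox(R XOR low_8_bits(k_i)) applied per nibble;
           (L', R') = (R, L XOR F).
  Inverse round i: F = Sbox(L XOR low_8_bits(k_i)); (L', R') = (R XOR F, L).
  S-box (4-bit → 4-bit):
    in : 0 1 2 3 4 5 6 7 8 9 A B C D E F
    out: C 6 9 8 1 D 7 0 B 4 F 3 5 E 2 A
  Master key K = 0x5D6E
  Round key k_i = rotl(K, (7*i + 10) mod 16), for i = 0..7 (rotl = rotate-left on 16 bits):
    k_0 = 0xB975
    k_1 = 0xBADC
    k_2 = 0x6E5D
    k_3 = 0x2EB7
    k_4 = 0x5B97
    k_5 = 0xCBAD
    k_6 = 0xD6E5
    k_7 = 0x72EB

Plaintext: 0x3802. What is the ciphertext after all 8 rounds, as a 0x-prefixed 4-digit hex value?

s_0 = plaintext = 0x3802
s_1 = Round(s_0, k_0) = 0x0238
s_2 = Round(s_1, k_1) = 0x3823
s_3 = Round(s_2, k_2) = 0x233A
s_4 = Round(s_3, k_3) = 0x3A9D
s_5 = Round(s_4, k_4) = 0x9DF5
s_6 = Round(s_5, k_5) = 0xF546
s_7 = Round(s_6, k_6) = 0x460D
s_8 = Round(s_7, k_7) = 0x0D61

0x0D61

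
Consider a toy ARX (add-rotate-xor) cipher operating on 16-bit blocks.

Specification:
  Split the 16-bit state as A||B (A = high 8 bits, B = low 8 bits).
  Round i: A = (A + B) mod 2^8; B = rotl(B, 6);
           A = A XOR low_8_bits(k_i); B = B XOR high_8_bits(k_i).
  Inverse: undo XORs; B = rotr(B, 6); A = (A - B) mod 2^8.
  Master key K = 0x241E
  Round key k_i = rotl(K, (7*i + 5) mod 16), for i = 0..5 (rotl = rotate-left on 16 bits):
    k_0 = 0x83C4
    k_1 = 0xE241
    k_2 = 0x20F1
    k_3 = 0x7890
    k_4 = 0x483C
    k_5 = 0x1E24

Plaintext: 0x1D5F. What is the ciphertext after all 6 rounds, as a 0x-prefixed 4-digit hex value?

s_0 = plaintext = 0x1D5F
s_1 = Round(s_0, k_0) = 0xB854
s_2 = Round(s_1, k_1) = 0x4DF7
s_3 = Round(s_2, k_2) = 0xB5DD
s_4 = Round(s_3, k_3) = 0x020F
s_5 = Round(s_4, k_4) = 0x2D8B
s_6 = Round(s_5, k_5) = 0x9CFC

0x9CFC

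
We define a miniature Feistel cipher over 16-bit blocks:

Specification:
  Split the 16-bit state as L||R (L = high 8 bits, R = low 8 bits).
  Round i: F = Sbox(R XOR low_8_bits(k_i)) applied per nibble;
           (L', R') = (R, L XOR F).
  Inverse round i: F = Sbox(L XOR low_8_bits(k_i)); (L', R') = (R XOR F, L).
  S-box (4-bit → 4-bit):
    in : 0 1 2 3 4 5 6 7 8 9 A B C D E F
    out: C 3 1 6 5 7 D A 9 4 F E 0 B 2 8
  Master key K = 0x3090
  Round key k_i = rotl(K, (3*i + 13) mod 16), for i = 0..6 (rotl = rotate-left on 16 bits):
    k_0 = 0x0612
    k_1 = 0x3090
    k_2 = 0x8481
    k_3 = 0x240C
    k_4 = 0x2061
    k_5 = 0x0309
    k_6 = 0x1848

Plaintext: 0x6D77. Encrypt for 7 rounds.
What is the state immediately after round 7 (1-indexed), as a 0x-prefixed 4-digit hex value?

0x2B11

s_0 = plaintext = 0x6D77
s_1 = Round(s_0, k_0) = 0x77BA
s_2 = Round(s_1, k_1) = 0xBA68
s_3 = Round(s_2, k_2) = 0x689E
s_4 = Round(s_3, k_3) = 0x9E29
s_5 = Round(s_4, k_4) = 0x29C7
s_6 = Round(s_5, k_5) = 0xC72B
s_7 = Round(s_6, k_6) = 0x2B11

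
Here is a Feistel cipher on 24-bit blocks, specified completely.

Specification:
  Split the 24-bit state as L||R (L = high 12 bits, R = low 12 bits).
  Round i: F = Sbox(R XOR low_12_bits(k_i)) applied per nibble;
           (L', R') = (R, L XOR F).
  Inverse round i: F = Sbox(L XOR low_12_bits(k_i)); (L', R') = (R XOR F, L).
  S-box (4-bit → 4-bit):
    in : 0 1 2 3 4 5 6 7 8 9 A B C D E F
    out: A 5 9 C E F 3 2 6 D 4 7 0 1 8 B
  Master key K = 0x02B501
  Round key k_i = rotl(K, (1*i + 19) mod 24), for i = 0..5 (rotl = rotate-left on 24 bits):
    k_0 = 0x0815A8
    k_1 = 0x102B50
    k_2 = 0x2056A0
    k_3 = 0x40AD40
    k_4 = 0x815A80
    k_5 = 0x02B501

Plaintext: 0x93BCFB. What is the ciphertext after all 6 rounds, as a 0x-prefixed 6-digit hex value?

0x03B869

s_0 = plaintext = 0x93BCFB
s_1 = Round(s_0, k_0) = 0xCFB4C7
s_2 = Round(s_1, k_1) = 0x4C7729
s_3 = Round(s_2, k_2) = 0x7291AA
s_4 = Round(s_3, k_3) = 0x1AA7AD
s_5 = Round(s_4, k_4) = 0x7AD03B
s_6 = Round(s_5, k_5) = 0x03B869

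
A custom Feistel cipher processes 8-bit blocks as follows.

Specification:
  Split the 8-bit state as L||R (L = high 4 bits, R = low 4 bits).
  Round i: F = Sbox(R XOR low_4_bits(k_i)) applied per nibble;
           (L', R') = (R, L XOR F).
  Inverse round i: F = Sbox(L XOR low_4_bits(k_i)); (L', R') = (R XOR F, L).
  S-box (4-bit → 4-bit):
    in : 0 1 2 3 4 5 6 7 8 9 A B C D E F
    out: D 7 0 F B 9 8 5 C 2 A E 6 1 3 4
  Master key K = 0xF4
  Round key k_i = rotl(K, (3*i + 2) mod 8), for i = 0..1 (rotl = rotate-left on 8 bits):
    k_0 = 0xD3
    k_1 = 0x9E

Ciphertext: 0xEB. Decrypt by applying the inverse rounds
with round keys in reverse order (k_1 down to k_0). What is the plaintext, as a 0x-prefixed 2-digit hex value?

s_0 = ciphertext = 0xEB
s_1 = InvRound(s_0, k_1) = 0x6E
s_2 = InvRound(s_1, k_0) = 0x76

0x76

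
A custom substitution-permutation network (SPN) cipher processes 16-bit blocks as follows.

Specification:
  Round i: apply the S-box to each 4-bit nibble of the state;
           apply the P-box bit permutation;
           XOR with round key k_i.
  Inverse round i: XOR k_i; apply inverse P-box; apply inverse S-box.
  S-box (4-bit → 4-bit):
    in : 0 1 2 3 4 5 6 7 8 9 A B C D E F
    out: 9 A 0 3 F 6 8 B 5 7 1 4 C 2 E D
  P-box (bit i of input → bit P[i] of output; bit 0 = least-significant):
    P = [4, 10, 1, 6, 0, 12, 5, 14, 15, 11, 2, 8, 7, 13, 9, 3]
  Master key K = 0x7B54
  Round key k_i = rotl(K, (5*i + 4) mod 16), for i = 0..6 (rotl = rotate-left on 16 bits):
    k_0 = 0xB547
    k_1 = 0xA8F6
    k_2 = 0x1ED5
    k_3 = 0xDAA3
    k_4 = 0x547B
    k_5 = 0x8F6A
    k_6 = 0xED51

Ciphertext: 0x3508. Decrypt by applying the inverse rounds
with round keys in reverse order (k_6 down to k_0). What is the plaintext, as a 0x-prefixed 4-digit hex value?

s_0 = ciphertext = 0x3508
s_1 = InvRound(s_0, k_6) = 0x6370
s_2 = InvRound(s_1, k_5) = 0x1369
s_3 = InvRound(s_2, k_4) = 0xB669
s_4 = InvRound(s_3, k_3) = 0x7D6E
s_5 = InvRound(s_4, k_2) = 0x46F8
s_6 = InvRound(s_5, k_1) = 0xE965
s_7 = InvRound(s_6, k_0) = 0x2DE5

0x2DE5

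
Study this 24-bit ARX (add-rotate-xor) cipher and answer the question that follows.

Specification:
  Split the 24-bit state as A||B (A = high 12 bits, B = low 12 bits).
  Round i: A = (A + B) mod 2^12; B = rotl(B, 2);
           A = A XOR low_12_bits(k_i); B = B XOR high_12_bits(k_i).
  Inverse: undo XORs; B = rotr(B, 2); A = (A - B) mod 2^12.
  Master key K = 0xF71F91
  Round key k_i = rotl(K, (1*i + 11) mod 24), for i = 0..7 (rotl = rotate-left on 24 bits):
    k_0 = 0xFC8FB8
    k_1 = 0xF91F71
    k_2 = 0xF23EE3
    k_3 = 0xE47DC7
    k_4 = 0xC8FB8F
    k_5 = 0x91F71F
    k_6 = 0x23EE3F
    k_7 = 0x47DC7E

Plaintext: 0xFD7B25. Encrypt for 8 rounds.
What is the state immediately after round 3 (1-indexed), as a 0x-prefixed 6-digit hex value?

s_0 = plaintext = 0xFD7B25
s_1 = Round(s_0, k_0) = 0x54435E
s_2 = Round(s_1, k_1) = 0x7D32E9
s_3 = Round(s_2, k_2) = 0x45F487
s_4 = Round(s_3, k_3) = 0x521C5A
s_5 = Round(s_4, k_4) = 0xAF4DE4
s_6 = Round(s_5, k_5) = 0xFC7E8C
s_7 = Round(s_6, k_6) = 0x06C80D
s_8 = Round(s_7, k_7) = 0x40744B

0x45F487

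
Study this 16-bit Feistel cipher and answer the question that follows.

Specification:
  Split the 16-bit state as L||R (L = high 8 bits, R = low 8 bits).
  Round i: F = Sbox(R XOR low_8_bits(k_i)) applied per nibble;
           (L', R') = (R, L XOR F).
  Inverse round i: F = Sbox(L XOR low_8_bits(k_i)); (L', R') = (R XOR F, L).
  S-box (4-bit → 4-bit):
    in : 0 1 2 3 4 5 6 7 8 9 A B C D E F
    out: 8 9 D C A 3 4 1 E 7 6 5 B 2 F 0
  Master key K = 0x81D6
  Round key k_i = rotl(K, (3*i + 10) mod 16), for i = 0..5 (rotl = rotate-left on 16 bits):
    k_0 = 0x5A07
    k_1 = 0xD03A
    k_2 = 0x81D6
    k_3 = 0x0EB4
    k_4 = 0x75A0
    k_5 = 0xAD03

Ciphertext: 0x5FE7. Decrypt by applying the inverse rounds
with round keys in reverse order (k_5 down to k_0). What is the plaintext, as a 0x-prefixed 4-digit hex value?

s_0 = ciphertext = 0x5FE7
s_1 = InvRound(s_0, k_5) = 0xDC5F
s_2 = InvRound(s_1, k_4) = 0x44DC
s_3 = InvRound(s_2, k_3) = 0xD444
s_4 = InvRound(s_3, k_2) = 0xC9D4
s_5 = InvRound(s_4, k_1) = 0xD8C9
s_6 = InvRound(s_5, k_0) = 0xE9D8

0xE9D8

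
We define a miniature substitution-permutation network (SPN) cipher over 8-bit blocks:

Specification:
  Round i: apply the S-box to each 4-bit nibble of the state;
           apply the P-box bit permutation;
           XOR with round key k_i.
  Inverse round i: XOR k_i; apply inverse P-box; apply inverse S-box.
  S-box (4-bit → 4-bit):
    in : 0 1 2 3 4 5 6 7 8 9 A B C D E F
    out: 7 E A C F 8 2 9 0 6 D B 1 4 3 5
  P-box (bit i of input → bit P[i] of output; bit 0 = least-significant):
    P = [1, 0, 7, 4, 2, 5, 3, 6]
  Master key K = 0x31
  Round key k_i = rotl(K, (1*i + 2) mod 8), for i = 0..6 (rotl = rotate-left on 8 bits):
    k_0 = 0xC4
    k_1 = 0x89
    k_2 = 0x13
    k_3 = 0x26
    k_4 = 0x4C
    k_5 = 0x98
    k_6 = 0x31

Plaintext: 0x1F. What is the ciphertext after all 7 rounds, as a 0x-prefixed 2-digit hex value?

s_0 = plaintext = 0x1F
s_1 = Round(s_0, k_0) = 0x2E
s_2 = Round(s_1, k_1) = 0xEA
s_3 = Round(s_2, k_2) = 0xA5
s_4 = Round(s_3, k_3) = 0x7A
s_5 = Round(s_4, k_4) = 0x9A
s_6 = Round(s_5, k_5) = 0x22
s_7 = Round(s_6, k_6) = 0x40

0x40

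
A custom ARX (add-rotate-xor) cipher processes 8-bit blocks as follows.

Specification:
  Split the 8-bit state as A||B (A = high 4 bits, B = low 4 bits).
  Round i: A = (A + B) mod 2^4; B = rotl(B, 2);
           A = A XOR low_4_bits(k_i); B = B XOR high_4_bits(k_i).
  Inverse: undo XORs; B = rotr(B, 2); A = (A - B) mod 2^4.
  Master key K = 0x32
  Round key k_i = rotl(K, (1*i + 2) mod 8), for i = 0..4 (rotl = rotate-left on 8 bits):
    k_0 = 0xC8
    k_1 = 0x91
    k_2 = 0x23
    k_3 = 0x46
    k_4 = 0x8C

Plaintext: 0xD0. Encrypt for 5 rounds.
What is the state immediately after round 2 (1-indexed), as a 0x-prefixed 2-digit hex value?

s_0 = plaintext = 0xD0
s_1 = Round(s_0, k_0) = 0x5C
s_2 = Round(s_1, k_1) = 0x0A
s_3 = Round(s_2, k_2) = 0x98
s_4 = Round(s_3, k_3) = 0x76
s_5 = Round(s_4, k_4) = 0x11

0x0A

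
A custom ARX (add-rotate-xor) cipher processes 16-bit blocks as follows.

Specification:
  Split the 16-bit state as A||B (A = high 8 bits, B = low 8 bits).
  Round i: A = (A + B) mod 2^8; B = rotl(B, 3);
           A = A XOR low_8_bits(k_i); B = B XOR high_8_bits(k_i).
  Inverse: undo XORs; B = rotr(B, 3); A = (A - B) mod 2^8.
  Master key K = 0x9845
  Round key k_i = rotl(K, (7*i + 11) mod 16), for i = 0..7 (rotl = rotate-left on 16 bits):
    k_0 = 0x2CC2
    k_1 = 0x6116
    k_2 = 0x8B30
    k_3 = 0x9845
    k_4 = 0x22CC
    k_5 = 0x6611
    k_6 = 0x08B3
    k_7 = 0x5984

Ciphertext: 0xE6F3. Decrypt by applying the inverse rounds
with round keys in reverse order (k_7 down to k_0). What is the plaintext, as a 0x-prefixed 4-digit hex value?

s_0 = ciphertext = 0xE6F3
s_1 = InvRound(s_0, k_7) = 0x0D55
s_2 = InvRound(s_1, k_6) = 0x13AB
s_3 = InvRound(s_2, k_5) = 0x49B9
s_4 = InvRound(s_3, k_4) = 0x1273
s_5 = InvRound(s_4, k_3) = 0xDA7D
s_6 = InvRound(s_5, k_2) = 0x0CDE
s_7 = InvRound(s_6, k_1) = 0x23F7
s_8 = InvRound(s_7, k_0) = 0x667B

0x667B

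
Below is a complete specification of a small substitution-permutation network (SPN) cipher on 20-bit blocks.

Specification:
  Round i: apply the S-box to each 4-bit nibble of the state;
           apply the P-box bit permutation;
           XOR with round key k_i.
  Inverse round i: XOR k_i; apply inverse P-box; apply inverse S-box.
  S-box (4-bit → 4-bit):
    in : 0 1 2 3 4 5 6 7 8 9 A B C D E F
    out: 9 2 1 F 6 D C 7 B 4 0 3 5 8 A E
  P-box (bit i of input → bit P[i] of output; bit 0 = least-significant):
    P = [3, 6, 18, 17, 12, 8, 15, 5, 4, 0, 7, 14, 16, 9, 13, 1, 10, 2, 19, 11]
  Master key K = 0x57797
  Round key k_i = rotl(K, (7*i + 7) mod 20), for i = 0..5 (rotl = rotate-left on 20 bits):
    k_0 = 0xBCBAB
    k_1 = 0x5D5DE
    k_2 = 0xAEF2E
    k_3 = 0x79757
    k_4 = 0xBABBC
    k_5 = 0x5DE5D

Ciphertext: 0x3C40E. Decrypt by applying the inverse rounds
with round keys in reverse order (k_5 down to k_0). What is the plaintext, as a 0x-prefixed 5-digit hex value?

0x3686E

s_0 = ciphertext = 0x3C40E
s_1 = InvRound(s_0, k_5) = 0xDEB2F
s_2 = InvRound(s_1, k_4) = 0xAD3A6
s_3 = InvRound(s_2, k_3) = 0xC23D4
s_4 = InvRound(s_3, k_2) = 0x0D563
s_5 = InvRound(s_4, k_1) = 0x127DC
s_6 = InvRound(s_5, k_0) = 0x3686E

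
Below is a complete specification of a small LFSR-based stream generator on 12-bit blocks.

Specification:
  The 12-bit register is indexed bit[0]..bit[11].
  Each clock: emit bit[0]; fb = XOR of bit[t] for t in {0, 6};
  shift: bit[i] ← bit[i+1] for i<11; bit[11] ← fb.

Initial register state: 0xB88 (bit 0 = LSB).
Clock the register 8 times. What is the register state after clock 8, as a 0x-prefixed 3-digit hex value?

reg_0 = 0xB88
clock 1: out=0, reg = 0x5C4
clock 2: out=0, reg = 0xAE2
clock 3: out=0, reg = 0xD71
clock 4: out=1, reg = 0x6B8
clock 5: out=0, reg = 0x35C
clock 6: out=0, reg = 0x9AE
clock 7: out=0, reg = 0x4D7
clock 8: out=1, reg = 0x26B

0x26B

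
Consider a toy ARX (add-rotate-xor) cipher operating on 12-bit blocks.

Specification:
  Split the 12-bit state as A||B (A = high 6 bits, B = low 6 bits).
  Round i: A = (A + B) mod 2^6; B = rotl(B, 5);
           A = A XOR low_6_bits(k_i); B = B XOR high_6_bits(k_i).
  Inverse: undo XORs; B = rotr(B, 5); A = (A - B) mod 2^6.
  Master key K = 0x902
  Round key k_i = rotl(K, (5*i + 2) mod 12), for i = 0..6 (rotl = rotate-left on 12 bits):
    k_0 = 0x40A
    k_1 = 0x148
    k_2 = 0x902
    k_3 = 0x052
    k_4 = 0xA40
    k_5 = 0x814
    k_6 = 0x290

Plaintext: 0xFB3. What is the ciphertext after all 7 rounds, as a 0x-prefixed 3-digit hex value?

s_0 = plaintext = 0xFB3
s_1 = Round(s_0, k_0) = 0xEE9
s_2 = Round(s_1, k_1) = 0xB31
s_3 = Round(s_2, k_2) = 0x7DC
s_4 = Round(s_3, k_3) = 0xA4F
s_5 = Round(s_4, k_4) = 0xE0E
s_6 = Round(s_5, k_5) = 0x4A7
s_7 = Round(s_6, k_6) = 0xA79

0xA79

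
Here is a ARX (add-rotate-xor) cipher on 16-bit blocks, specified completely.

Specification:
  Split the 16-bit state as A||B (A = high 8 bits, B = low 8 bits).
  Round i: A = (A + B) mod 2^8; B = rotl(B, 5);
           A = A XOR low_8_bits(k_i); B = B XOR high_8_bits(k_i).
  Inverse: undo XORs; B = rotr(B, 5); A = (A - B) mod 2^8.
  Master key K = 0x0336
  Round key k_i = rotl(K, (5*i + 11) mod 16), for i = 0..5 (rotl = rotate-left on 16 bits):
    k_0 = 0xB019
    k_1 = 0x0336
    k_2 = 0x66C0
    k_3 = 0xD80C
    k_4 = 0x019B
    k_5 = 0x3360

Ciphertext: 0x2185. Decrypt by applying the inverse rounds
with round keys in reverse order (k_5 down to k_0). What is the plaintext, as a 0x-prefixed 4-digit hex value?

0xF15E

s_0 = ciphertext = 0x2185
s_1 = InvRound(s_0, k_5) = 0x8CB5
s_2 = InvRound(s_1, k_4) = 0x72A5
s_3 = InvRound(s_2, k_3) = 0x93EB
s_4 = InvRound(s_3, k_2) = 0xE76C
s_5 = InvRound(s_4, k_1) = 0x567B
s_6 = InvRound(s_5, k_0) = 0xF15E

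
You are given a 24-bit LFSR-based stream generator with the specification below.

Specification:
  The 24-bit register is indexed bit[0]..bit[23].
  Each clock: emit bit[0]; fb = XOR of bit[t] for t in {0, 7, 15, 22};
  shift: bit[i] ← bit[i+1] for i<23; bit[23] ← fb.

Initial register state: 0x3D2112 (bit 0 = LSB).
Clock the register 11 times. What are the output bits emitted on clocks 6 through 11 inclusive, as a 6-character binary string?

000100

reg_0 = 0x3D2112
clock 1: out=0, reg = 0x1E9089
clock 2: out=1, reg = 0x8F4844
clock 3: out=0, reg = 0x47A422
clock 4: out=0, reg = 0x23D211
clock 5: out=1, reg = 0x11E908
clock 6: out=0, reg = 0x88F484
clock 7: out=0, reg = 0x447A42
clock 8: out=0, reg = 0xA23D21
clock 9: out=1, reg = 0xD11E90
clock 10: out=0, reg = 0x688F48
clock 11: out=0, reg = 0x3447A4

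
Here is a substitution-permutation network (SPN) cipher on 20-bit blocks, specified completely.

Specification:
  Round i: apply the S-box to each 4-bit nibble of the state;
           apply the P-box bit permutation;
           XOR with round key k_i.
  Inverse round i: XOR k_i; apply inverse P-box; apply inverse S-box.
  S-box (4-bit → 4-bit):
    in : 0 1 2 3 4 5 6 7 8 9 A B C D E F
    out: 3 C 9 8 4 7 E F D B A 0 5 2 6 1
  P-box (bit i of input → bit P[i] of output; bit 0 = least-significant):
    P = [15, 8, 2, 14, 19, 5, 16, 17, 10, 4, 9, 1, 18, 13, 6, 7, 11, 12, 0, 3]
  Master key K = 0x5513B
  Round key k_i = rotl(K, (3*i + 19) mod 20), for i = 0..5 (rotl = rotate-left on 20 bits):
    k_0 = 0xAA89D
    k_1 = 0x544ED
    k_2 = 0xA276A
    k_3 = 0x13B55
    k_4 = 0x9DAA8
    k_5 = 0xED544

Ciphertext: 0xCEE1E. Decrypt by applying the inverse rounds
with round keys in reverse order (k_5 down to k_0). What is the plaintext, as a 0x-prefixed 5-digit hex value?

0x42C0C

s_0 = ciphertext = 0xCEE1E
s_1 = InvRound(s_0, k_5) = 0x9E63D
s_2 = InvRound(s_1, k_4) = 0x5A0B4
s_3 = InvRound(s_2, k_3) = 0x584D0
s_4 = InvRound(s_3, k_2) = 0x39670
s_5 = InvRound(s_4, k_1) = 0x62E38
s_6 = InvRound(s_5, k_0) = 0x42C0C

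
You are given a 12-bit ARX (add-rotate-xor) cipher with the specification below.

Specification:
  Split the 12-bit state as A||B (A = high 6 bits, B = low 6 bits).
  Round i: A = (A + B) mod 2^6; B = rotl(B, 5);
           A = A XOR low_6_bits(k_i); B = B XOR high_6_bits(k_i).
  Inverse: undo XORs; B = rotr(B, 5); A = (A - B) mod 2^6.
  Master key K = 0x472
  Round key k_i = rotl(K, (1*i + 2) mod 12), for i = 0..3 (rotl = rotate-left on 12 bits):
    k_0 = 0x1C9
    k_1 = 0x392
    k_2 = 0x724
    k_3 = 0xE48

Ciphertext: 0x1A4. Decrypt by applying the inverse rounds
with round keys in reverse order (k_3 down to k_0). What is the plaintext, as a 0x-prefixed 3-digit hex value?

s_0 = ciphertext = 0x1A4
s_1 = InvRound(s_0, k_3) = 0x53A
s_2 = InvRound(s_1, k_2) = 0x8CD
s_3 = InvRound(s_2, k_1) = 0xAC6
s_4 = InvRound(s_3, k_0) = 0x802

0x802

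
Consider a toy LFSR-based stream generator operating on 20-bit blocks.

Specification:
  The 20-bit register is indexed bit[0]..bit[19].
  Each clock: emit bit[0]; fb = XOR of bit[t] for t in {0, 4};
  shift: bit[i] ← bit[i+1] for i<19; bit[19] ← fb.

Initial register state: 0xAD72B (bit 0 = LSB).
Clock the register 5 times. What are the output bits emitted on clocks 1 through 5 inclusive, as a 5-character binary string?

11010

reg_0 = 0xAD72B
clock 1: out=1, reg = 0xD6B95
clock 2: out=1, reg = 0x6B5CA
clock 3: out=0, reg = 0x35AE5
clock 4: out=1, reg = 0x9AD72
clock 5: out=0, reg = 0xCD6B9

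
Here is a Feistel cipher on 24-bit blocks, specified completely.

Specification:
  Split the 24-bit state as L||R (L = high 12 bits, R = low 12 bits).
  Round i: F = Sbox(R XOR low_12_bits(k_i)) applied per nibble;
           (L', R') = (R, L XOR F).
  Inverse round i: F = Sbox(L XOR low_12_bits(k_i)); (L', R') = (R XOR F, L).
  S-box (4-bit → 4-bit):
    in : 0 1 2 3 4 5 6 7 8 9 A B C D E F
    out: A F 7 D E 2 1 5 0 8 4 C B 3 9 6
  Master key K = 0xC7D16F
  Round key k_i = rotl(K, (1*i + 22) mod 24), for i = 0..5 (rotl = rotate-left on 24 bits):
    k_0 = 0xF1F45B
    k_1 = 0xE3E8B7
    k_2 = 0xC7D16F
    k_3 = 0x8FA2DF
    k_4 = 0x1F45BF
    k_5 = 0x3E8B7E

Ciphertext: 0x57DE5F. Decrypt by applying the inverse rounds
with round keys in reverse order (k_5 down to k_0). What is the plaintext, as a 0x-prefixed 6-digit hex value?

0x83F244

s_0 = ciphertext = 0x57DE5F
s_1 = InvRound(s_0, k_5) = 0x7F257D
s_2 = InvRound(s_1, k_4) = 0x29E7F2
s_3 = InvRound(s_2, k_3) = 0xD1D29E
s_4 = InvRound(s_3, k_2) = 0x9C9D1D
s_5 = InvRound(s_4, k_1) = 0x2449C9
s_6 = InvRound(s_5, k_0) = 0x83F244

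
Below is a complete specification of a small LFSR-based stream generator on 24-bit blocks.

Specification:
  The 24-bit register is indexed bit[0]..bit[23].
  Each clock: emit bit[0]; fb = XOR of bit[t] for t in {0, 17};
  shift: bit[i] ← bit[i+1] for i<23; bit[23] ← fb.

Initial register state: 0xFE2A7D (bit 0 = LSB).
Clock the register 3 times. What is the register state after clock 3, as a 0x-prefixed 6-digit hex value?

0x5FC54F

reg_0 = 0xFE2A7D
clock 1: out=1, reg = 0x7F153E
clock 2: out=0, reg = 0xBF8A9F
clock 3: out=1, reg = 0x5FC54F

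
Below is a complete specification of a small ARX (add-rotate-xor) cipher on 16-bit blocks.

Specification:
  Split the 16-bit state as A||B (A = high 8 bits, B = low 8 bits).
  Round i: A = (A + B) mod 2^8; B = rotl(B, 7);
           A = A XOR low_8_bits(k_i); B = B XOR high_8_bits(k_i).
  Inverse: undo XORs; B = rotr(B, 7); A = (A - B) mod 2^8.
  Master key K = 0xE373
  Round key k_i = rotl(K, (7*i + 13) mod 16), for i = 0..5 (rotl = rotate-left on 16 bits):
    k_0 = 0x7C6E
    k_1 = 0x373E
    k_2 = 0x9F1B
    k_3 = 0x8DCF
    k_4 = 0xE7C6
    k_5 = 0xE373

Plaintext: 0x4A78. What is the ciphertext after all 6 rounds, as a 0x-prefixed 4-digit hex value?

0xC9F1

s_0 = plaintext = 0x4A78
s_1 = Round(s_0, k_0) = 0xAC40
s_2 = Round(s_1, k_1) = 0xD217
s_3 = Round(s_2, k_2) = 0xF214
s_4 = Round(s_3, k_3) = 0xC987
s_5 = Round(s_4, k_4) = 0x9624
s_6 = Round(s_5, k_5) = 0xC9F1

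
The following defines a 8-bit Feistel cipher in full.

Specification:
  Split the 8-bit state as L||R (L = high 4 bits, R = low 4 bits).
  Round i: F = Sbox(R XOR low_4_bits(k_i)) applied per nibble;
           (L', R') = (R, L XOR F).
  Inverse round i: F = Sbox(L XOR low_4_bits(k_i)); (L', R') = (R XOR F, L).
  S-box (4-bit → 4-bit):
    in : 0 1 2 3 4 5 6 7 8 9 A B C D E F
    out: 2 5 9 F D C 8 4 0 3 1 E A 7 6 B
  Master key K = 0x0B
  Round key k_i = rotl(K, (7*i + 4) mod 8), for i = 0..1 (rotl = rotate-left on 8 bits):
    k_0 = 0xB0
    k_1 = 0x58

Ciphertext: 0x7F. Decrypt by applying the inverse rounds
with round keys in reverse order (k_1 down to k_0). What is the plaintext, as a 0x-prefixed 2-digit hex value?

0xA4

s_0 = ciphertext = 0x7F
s_1 = InvRound(s_0, k_1) = 0x47
s_2 = InvRound(s_1, k_0) = 0xA4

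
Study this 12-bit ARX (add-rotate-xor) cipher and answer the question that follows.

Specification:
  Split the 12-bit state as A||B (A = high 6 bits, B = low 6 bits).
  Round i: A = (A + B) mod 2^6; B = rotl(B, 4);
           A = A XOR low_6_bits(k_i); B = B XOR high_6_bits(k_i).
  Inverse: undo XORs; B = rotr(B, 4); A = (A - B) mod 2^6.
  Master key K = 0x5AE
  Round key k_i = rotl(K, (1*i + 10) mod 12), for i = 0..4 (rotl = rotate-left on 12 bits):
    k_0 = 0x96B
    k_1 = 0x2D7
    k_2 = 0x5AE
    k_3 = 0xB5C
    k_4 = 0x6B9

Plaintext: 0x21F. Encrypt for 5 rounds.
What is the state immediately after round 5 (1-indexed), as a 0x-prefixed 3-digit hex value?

0xB37

s_0 = plaintext = 0x21F
s_1 = Round(s_0, k_0) = 0x312
s_2 = Round(s_1, k_1) = 0x26F
s_3 = Round(s_2, k_2) = 0x5AD
s_4 = Round(s_3, k_3) = 0x7F6
s_5 = Round(s_4, k_4) = 0xB37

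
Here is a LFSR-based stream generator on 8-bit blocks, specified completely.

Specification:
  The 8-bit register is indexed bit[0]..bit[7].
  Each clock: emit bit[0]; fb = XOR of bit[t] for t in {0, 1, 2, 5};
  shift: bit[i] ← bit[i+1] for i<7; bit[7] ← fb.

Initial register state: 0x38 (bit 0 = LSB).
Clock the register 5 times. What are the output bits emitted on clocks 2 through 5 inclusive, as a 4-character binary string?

0011

reg_0 = 0x38
clock 1: out=0, reg = 0x9C
clock 2: out=0, reg = 0xCE
clock 3: out=0, reg = 0x67
clock 4: out=1, reg = 0x33
clock 5: out=1, reg = 0x99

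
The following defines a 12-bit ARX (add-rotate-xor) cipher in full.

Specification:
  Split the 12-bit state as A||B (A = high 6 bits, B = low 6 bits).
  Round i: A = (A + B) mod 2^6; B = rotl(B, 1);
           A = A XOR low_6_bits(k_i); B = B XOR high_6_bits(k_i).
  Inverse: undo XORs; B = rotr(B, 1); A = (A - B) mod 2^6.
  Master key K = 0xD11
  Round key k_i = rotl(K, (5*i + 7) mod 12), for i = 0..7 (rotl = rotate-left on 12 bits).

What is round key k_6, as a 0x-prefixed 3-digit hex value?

0xA23

K = 0xD11
k_0 = rotl(K, (5*0+7) mod 12) = rotl(K, 7) = 0x8E8
k_1 = rotl(K, (5*1+7) mod 12) = rotl(K, 0) = 0xD11
k_2 = rotl(K, (5*2+7) mod 12) = rotl(K, 5) = 0x23A
k_3 = rotl(K, (5*3+7) mod 12) = rotl(K, 10) = 0x744
k_4 = rotl(K, (5*4+7) mod 12) = rotl(K, 3) = 0x88E
k_5 = rotl(K, (5*5+7) mod 12) = rotl(K, 8) = 0x1D1
k_6 = rotl(K, (5*6+7) mod 12) = rotl(K, 1) = 0xA23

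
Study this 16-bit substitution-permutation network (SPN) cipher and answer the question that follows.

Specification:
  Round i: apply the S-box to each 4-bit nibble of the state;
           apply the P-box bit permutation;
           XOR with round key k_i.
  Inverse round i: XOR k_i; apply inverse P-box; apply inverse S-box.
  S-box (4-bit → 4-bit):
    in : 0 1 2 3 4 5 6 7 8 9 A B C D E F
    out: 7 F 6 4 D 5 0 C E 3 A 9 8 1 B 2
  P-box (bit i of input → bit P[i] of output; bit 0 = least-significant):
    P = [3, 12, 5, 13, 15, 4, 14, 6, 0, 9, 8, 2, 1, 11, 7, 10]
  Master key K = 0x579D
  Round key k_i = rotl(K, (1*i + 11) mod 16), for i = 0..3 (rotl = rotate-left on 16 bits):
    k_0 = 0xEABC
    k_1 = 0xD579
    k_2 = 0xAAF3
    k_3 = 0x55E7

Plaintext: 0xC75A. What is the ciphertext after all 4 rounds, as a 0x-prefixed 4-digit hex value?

0xEF39

s_0 = plaintext = 0xC75A
s_1 = Round(s_0, k_0) = 0x1FB8
s_2 = Round(s_1, k_1) = 0x6B9B
s_3 = Round(s_2, k_2) = 0x0AEE
s_4 = Round(s_3, k_3) = 0xEF39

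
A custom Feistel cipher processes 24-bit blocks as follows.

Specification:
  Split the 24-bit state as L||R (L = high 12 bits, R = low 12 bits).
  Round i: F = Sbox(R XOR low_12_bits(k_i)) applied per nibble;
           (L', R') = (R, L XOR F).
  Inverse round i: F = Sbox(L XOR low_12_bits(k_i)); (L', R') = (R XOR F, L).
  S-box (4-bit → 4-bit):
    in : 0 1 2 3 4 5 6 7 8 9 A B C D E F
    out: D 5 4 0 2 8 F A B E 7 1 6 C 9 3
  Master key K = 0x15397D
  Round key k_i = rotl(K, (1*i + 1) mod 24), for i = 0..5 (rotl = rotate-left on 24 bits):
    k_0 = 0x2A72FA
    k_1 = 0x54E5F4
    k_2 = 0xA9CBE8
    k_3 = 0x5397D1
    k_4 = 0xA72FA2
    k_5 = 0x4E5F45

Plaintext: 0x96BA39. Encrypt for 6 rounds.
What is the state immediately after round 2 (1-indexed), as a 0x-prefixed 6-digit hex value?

s_0 = plaintext = 0x96BA39
s_1 = Round(s_0, k_0) = 0xA3920B
s_2 = Round(s_1, k_1) = 0x20B00A
s_3 = Round(s_2, k_2) = 0x00A39F
s_4 = Round(s_3, k_3) = 0x39F223
s_5 = Round(s_4, k_4) = 0x223F2A
s_6 = Round(s_5, k_5) = 0xF2AFD0

0x20B00A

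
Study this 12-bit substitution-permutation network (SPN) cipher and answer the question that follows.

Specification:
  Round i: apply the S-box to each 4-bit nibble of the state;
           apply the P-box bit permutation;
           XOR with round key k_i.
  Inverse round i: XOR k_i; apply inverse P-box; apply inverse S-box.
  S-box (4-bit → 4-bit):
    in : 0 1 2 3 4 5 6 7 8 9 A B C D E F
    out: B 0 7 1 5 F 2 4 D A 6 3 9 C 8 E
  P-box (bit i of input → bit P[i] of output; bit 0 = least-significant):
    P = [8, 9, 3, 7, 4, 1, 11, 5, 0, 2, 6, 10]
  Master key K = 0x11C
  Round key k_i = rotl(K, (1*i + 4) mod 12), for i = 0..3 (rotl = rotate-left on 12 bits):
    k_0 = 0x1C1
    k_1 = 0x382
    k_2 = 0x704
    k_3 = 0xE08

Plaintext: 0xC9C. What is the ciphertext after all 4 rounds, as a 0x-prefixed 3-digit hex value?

s_0 = plaintext = 0xC9C
s_1 = Round(s_0, k_0) = 0x462
s_2 = Round(s_1, k_1) = 0x0C9
s_3 = Round(s_2, k_2) = 0x1B1
s_4 = Round(s_3, k_3) = 0xE1A

0xE1A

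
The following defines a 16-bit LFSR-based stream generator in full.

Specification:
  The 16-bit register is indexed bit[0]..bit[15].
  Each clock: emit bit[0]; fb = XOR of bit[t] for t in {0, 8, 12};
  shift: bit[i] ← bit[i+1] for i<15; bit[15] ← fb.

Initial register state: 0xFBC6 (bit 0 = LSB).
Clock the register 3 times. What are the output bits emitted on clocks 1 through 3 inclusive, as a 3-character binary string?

reg_0 = 0xFBC6
clock 1: out=0, reg = 0x7DE3
clock 2: out=1, reg = 0xBEF1
clock 3: out=1, reg = 0x5F78

011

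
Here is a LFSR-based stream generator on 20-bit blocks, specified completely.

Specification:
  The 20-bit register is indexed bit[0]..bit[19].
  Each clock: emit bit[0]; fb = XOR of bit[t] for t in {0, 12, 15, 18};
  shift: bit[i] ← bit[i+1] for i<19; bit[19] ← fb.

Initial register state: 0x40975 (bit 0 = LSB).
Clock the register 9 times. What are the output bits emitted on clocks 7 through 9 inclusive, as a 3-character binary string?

reg_0 = 0x40975
clock 1: out=1, reg = 0x204BA
clock 2: out=0, reg = 0x1025D
clock 3: out=1, reg = 0x8812E
clock 4: out=0, reg = 0xC4097
clock 5: out=1, reg = 0x6204B
clock 6: out=1, reg = 0x31025
clock 7: out=1, reg = 0x18812
clock 8: out=0, reg = 0x8C409
clock 9: out=1, reg = 0x46204

101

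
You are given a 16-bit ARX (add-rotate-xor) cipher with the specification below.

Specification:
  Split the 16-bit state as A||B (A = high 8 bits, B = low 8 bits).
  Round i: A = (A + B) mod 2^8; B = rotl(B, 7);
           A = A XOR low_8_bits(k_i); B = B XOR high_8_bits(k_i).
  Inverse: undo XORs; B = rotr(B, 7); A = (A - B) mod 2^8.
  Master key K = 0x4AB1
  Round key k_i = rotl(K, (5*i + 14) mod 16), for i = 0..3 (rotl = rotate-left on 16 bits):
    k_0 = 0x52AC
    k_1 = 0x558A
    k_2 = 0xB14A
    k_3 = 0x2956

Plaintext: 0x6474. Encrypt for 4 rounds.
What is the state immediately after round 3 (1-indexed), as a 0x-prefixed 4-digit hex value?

0xFD01

s_0 = plaintext = 0x6474
s_1 = Round(s_0, k_0) = 0x7468
s_2 = Round(s_1, k_1) = 0x5661
s_3 = Round(s_2, k_2) = 0xFD01
s_4 = Round(s_3, k_3) = 0xA8A9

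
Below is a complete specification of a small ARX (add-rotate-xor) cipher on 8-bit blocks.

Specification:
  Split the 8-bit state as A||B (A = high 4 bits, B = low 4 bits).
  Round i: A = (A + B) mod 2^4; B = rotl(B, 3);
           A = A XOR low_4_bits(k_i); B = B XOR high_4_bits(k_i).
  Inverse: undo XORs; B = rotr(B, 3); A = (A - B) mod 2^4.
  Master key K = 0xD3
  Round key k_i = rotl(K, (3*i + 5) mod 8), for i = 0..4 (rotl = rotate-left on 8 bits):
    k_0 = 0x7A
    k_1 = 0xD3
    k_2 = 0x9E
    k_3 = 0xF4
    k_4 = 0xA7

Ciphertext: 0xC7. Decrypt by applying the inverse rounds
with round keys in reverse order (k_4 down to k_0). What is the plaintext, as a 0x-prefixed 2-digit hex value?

s_0 = ciphertext = 0xC7
s_1 = InvRound(s_0, k_4) = 0x0B
s_2 = InvRound(s_1, k_3) = 0xC8
s_3 = InvRound(s_2, k_2) = 0x02
s_4 = InvRound(s_3, k_1) = 0x4F
s_5 = InvRound(s_4, k_0) = 0xD1

0xD1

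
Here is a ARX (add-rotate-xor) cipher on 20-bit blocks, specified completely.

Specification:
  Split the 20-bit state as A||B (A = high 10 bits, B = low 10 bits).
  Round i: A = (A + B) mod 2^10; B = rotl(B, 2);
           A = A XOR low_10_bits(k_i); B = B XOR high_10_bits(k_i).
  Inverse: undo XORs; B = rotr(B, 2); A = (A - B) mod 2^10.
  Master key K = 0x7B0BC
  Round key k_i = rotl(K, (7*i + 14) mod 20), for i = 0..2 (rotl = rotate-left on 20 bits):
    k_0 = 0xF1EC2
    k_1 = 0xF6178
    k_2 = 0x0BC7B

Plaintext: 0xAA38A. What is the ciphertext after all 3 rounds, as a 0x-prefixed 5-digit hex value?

s_0 = plaintext = 0xAA38A
s_1 = Round(s_0, k_0) = 0x3C1EC
s_2 = Round(s_1, k_1) = 0xE9069
s_3 = Round(s_2, k_2) = 0x1D98B

0x1D98B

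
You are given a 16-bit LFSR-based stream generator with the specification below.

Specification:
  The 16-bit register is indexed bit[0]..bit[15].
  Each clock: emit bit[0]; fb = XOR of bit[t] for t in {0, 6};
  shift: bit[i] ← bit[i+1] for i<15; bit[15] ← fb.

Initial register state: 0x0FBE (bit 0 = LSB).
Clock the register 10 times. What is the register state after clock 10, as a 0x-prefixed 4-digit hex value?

reg_0 = 0x0FBE
clock 1: out=0, reg = 0x07DF
clock 2: out=1, reg = 0x03EF
clock 3: out=1, reg = 0x01F7
clock 4: out=1, reg = 0x00FB
clock 5: out=1, reg = 0x007D
clock 6: out=1, reg = 0x003E
clock 7: out=0, reg = 0x001F
clock 8: out=1, reg = 0x800F
clock 9: out=1, reg = 0xC007
clock 10: out=1, reg = 0xE003

0xE003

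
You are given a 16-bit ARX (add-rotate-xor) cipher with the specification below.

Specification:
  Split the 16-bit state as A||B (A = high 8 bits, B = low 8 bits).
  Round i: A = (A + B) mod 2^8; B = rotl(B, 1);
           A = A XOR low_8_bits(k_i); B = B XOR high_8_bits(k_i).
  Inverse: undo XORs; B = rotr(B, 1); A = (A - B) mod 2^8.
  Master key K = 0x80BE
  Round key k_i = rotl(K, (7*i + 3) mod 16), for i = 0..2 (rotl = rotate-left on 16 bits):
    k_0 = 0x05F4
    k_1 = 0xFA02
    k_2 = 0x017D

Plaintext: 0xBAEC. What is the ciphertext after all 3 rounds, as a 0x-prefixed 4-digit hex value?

0x1287

s_0 = plaintext = 0xBAEC
s_1 = Round(s_0, k_0) = 0x52DC
s_2 = Round(s_1, k_1) = 0x2C43
s_3 = Round(s_2, k_2) = 0x1287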